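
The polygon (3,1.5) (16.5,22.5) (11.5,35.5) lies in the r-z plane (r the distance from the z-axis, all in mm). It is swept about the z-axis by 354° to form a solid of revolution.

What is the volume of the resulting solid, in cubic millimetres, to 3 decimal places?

Volume = 8954.141 mm³

Profile (r,z), 3 vertices: (3,1.5) (16.5,22.5) (11.5,35.5)
edge 0: (3,1.5)→(16.5,22.5)  cross = 3·22.5 − 16.5·1.5 = 42.7500; (r_i+r_j)·cross = 19.5·42.7500 = 833.6250
edge 1: (16.5,22.5)→(11.5,35.5)  cross = 16.5·35.5 − 11.5·22.5 = 327.0000; (r_i+r_j)·cross = 28·327.0000 = 9156.0000
edge 2: (11.5,35.5)→(3,1.5)  cross = 11.5·1.5 − 3·35.5 = -89.2500; (r_i+r_j)·cross = 14.5·-89.2500 = -1294.1250
Σcross = 280.5000 → A = |Σcross|/2 = 140.2500 mm²
Σ(r_i+r_j)·cross = 8695.5000 → first moment M = |Σ|/6 = 1449.2500
R_c = M/A = 1449.2500/140.2500 = 10.3333 mm
θ = 354° = 6.178466 rad
V = θ·R_c·A = 6.178466·10.3333·140.2500 = 8954.141 mm³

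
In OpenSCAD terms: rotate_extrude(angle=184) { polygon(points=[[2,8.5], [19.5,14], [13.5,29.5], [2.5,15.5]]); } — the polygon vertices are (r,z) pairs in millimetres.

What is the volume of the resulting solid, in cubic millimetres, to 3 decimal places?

Volume = 6373.972 mm³

Profile (r,z), 4 vertices: (2,8.5) (19.5,14) (13.5,29.5) (2.5,15.5)
edge 0: (2,8.5)→(19.5,14)  cross = 2·14 − 19.5·8.5 = -137.7500; (r_i+r_j)·cross = 21.5·-137.7500 = -2961.6250
edge 1: (19.5,14)→(13.5,29.5)  cross = 19.5·29.5 − 13.5·14 = 386.2500; (r_i+r_j)·cross = 33·386.2500 = 12746.2500
edge 2: (13.5,29.5)→(2.5,15.5)  cross = 13.5·15.5 − 2.5·29.5 = 135.5000; (r_i+r_j)·cross = 16·135.5000 = 2168.0000
edge 3: (2.5,15.5)→(2,8.5)  cross = 2.5·8.5 − 2·15.5 = -9.7500; (r_i+r_j)·cross = 4.5·-9.7500 = -43.8750
Σcross = 374.2500 → A = |Σcross|/2 = 187.1250 mm²
Σ(r_i+r_j)·cross = 11908.7500 → first moment M = |Σ|/6 = 1984.7917
R_c = M/A = 1984.7917/187.1250 = 10.6068 mm
θ = 184° = 3.211406 rad
V = θ·R_c·A = 3.211406·10.6068·187.1250 = 6373.972 mm³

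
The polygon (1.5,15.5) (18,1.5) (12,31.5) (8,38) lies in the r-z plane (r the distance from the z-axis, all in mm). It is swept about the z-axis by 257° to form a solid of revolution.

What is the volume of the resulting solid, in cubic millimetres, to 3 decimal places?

Profile (r,z), 4 vertices: (1.5,15.5) (18,1.5) (12,31.5) (8,38)
edge 0: (1.5,15.5)→(18,1.5)  cross = 1.5·1.5 − 18·15.5 = -276.7500; (r_i+r_j)·cross = 19.5·-276.7500 = -5396.6250
edge 1: (18,1.5)→(12,31.5)  cross = 18·31.5 − 12·1.5 = 549.0000; (r_i+r_j)·cross = 30·549.0000 = 16470.0000
edge 2: (12,31.5)→(8,38)  cross = 12·38 − 8·31.5 = 204.0000; (r_i+r_j)·cross = 20·204.0000 = 4080.0000
edge 3: (8,38)→(1.5,15.5)  cross = 8·15.5 − 1.5·38 = 67.0000; (r_i+r_j)·cross = 9.5·67.0000 = 636.5000
Σcross = 543.2500 → A = |Σcross|/2 = 271.6250 mm²
Σ(r_i+r_j)·cross = 15789.8750 → first moment M = |Σ|/6 = 2631.6458
R_c = M/A = 2631.6458/271.6250 = 9.6885 mm
θ = 257° = 4.485496 rad
V = θ·R_c·A = 4.485496·9.6885·271.6250 = 11804.237 mm³

Volume = 11804.237 mm³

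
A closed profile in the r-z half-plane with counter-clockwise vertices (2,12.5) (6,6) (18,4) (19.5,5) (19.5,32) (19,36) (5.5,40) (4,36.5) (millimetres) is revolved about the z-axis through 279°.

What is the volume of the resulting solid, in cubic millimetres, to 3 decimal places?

Profile (r,z), 8 vertices: (2,12.5) (6,6) (18,4) (19.5,5) (19.5,32) (19,36) (5.5,40) (4,36.5)
edge 0: (2,12.5)→(6,6)  cross = 2·6 − 6·12.5 = -63.0000; (r_i+r_j)·cross = 8·-63.0000 = -504.0000
edge 1: (6,6)→(18,4)  cross = 6·4 − 18·6 = -84.0000; (r_i+r_j)·cross = 24·-84.0000 = -2016.0000
edge 2: (18,4)→(19.5,5)  cross = 18·5 − 19.5·4 = 12.0000; (r_i+r_j)·cross = 37.5·12.0000 = 450.0000
edge 3: (19.5,5)→(19.5,32)  cross = 19.5·32 − 19.5·5 = 526.5000; (r_i+r_j)·cross = 39·526.5000 = 20533.5000
edge 4: (19.5,32)→(19,36)  cross = 19.5·36 − 19·32 = 94.0000; (r_i+r_j)·cross = 38.5·94.0000 = 3619.0000
edge 5: (19,36)→(5.5,40)  cross = 19·40 − 5.5·36 = 562.0000; (r_i+r_j)·cross = 24.5·562.0000 = 13769.0000
edge 6: (5.5,40)→(4,36.5)  cross = 5.5·36.5 − 4·40 = 40.7500; (r_i+r_j)·cross = 9.5·40.7500 = 387.1250
edge 7: (4,36.5)→(2,12.5)  cross = 4·12.5 − 2·36.5 = -23.0000; (r_i+r_j)·cross = 6·-23.0000 = -138.0000
Σcross = 1065.2500 → A = |Σcross|/2 = 532.6250 mm²
Σ(r_i+r_j)·cross = 36100.6250 → first moment M = |Σ|/6 = 6016.7708
R_c = M/A = 6016.7708/532.6250 = 11.2964 mm
θ = 279° = 4.869469 rad
V = θ·R_c·A = 4.869469·11.2964·532.6250 = 29298.477 mm³

Volume = 29298.477 mm³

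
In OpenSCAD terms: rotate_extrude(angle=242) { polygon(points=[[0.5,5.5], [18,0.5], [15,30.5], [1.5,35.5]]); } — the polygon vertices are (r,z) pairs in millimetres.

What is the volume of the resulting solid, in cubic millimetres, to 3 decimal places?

Profile (r,z), 4 vertices: (0.5,5.5) (18,0.5) (15,30.5) (1.5,35.5)
edge 0: (0.5,5.5)→(18,0.5)  cross = 0.5·0.5 − 18·5.5 = -98.7500; (r_i+r_j)·cross = 18.5·-98.7500 = -1826.8750
edge 1: (18,0.5)→(15,30.5)  cross = 18·30.5 − 15·0.5 = 541.5000; (r_i+r_j)·cross = 33·541.5000 = 17869.5000
edge 2: (15,30.5)→(1.5,35.5)  cross = 15·35.5 − 1.5·30.5 = 486.7500; (r_i+r_j)·cross = 16.5·486.7500 = 8031.3750
edge 3: (1.5,35.5)→(0.5,5.5)  cross = 1.5·5.5 − 0.5·35.5 = -9.5000; (r_i+r_j)·cross = 2·-9.5000 = -19.0000
Σcross = 920.0000 → A = |Σcross|/2 = 460.0000 mm²
Σ(r_i+r_j)·cross = 24055.0000 → first moment M = |Σ|/6 = 4009.1667
R_c = M/A = 4009.1667/460.0000 = 8.7156 mm
θ = 242° = 4.223697 rad
V = θ·R_c·A = 4.223697·8.7156·460.0000 = 16933.504 mm³

Volume = 16933.504 mm³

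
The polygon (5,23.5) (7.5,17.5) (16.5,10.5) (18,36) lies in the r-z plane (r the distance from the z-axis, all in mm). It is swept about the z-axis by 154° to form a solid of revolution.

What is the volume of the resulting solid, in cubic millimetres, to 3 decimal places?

Volume = 6008.201 mm³

Profile (r,z), 4 vertices: (5,23.5) (7.5,17.5) (16.5,10.5) (18,36)
edge 0: (5,23.5)→(7.5,17.5)  cross = 5·17.5 − 7.5·23.5 = -88.7500; (r_i+r_j)·cross = 12.5·-88.7500 = -1109.3750
edge 1: (7.5,17.5)→(16.5,10.5)  cross = 7.5·10.5 − 16.5·17.5 = -210.0000; (r_i+r_j)·cross = 24·-210.0000 = -5040.0000
edge 2: (16.5,10.5)→(18,36)  cross = 16.5·36 − 18·10.5 = 405.0000; (r_i+r_j)·cross = 34.5·405.0000 = 13972.5000
edge 3: (18,36)→(5,23.5)  cross = 18·23.5 − 5·36 = 243.0000; (r_i+r_j)·cross = 23·243.0000 = 5589.0000
Σcross = 349.2500 → A = |Σcross|/2 = 174.6250 mm²
Σ(r_i+r_j)·cross = 13412.1250 → first moment M = |Σ|/6 = 2235.3542
R_c = M/A = 2235.3542/174.6250 = 12.8009 mm
θ = 154° = 2.687807 rad
V = θ·R_c·A = 2.687807·12.8009·174.6250 = 6008.201 mm³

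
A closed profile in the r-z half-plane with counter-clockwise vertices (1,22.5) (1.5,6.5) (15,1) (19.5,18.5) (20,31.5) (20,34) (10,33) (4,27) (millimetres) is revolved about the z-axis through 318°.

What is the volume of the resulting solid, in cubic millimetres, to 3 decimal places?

Volume = 28438.722 mm³

Profile (r,z), 8 vertices: (1,22.5) (1.5,6.5) (15,1) (19.5,18.5) (20,31.5) (20,34) (10,33) (4,27)
edge 0: (1,22.5)→(1.5,6.5)  cross = 1·6.5 − 1.5·22.5 = -27.2500; (r_i+r_j)·cross = 2.5·-27.2500 = -68.1250
edge 1: (1.5,6.5)→(15,1)  cross = 1.5·1 − 15·6.5 = -96.0000; (r_i+r_j)·cross = 16.5·-96.0000 = -1584.0000
edge 2: (15,1)→(19.5,18.5)  cross = 15·18.5 − 19.5·1 = 258.0000; (r_i+r_j)·cross = 34.5·258.0000 = 8901.0000
edge 3: (19.5,18.5)→(20,31.5)  cross = 19.5·31.5 − 20·18.5 = 244.2500; (r_i+r_j)·cross = 39.5·244.2500 = 9647.8750
edge 4: (20,31.5)→(20,34)  cross = 20·34 − 20·31.5 = 50.0000; (r_i+r_j)·cross = 40·50.0000 = 2000.0000
edge 5: (20,34)→(10,33)  cross = 20·33 − 10·34 = 320.0000; (r_i+r_j)·cross = 30·320.0000 = 9600.0000
edge 6: (10,33)→(4,27)  cross = 10·27 − 4·33 = 138.0000; (r_i+r_j)·cross = 14·138.0000 = 1932.0000
edge 7: (4,27)→(1,22.5)  cross = 4·22.5 − 1·27 = 63.0000; (r_i+r_j)·cross = 5·63.0000 = 315.0000
Σcross = 950.0000 → A = |Σcross|/2 = 475.0000 mm²
Σ(r_i+r_j)·cross = 30743.7500 → first moment M = |Σ|/6 = 5123.9583
R_c = M/A = 5123.9583/475.0000 = 10.7873 mm
θ = 318° = 5.550147 rad
V = θ·R_c·A = 5.550147·10.7873·475.0000 = 28438.722 mm³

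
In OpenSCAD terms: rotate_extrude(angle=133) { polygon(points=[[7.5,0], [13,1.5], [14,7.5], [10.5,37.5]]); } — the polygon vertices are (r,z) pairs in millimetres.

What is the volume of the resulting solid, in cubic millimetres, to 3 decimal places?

Volume = 3159.563 mm³

Profile (r,z), 4 vertices: (7.5,0) (13,1.5) (14,7.5) (10.5,37.5)
edge 0: (7.5,0)→(13,1.5)  cross = 7.5·1.5 − 13·0 = 11.2500; (r_i+r_j)·cross = 20.5·11.2500 = 230.6250
edge 1: (13,1.5)→(14,7.5)  cross = 13·7.5 − 14·1.5 = 76.5000; (r_i+r_j)·cross = 27·76.5000 = 2065.5000
edge 2: (14,7.5)→(10.5,37.5)  cross = 14·37.5 − 10.5·7.5 = 446.2500; (r_i+r_j)·cross = 24.5·446.2500 = 10933.1250
edge 3: (10.5,37.5)→(7.5,0)  cross = 10.5·0 − 7.5·37.5 = -281.2500; (r_i+r_j)·cross = 18·-281.2500 = -5062.5000
Σcross = 252.7500 → A = |Σcross|/2 = 126.3750 mm²
Σ(r_i+r_j)·cross = 8166.7500 → first moment M = |Σ|/6 = 1361.1250
R_c = M/A = 1361.1250/126.3750 = 10.7705 mm
θ = 133° = 2.321288 rad
V = θ·R_c·A = 2.321288·10.7705·126.3750 = 3159.563 mm³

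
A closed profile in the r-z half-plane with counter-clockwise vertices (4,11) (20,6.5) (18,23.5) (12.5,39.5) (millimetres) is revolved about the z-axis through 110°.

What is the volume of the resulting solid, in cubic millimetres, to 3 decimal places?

Profile (r,z), 4 vertices: (4,11) (20,6.5) (18,23.5) (12.5,39.5)
edge 0: (4,11)→(20,6.5)  cross = 4·6.5 − 20·11 = -194.0000; (r_i+r_j)·cross = 24·-194.0000 = -4656.0000
edge 1: (20,6.5)→(18,23.5)  cross = 20·23.5 − 18·6.5 = 353.0000; (r_i+r_j)·cross = 38·353.0000 = 13414.0000
edge 2: (18,23.5)→(12.5,39.5)  cross = 18·39.5 − 12.5·23.5 = 417.2500; (r_i+r_j)·cross = 30.5·417.2500 = 12726.1250
edge 3: (12.5,39.5)→(4,11)  cross = 12.5·11 − 4·39.5 = -20.5000; (r_i+r_j)·cross = 16.5·-20.5000 = -338.2500
Σcross = 555.7500 → A = |Σcross|/2 = 277.8750 mm²
Σ(r_i+r_j)·cross = 21145.8750 → first moment M = |Σ|/6 = 3524.3125
R_c = M/A = 3524.3125/277.8750 = 12.6831 mm
θ = 110° = 1.919862 rad
V = θ·R_c·A = 1.919862·12.6831·277.8750 = 6766.194 mm³

Volume = 6766.194 mm³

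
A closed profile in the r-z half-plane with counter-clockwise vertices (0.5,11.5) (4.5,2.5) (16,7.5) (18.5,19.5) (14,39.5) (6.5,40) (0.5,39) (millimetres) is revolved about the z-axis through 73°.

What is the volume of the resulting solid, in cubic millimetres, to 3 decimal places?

Volume = 6011.742 mm³

Profile (r,z), 7 vertices: (0.5,11.5) (4.5,2.5) (16,7.5) (18.5,19.5) (14,39.5) (6.5,40) (0.5,39)
edge 0: (0.5,11.5)→(4.5,2.5)  cross = 0.5·2.5 − 4.5·11.5 = -50.5000; (r_i+r_j)·cross = 5·-50.5000 = -252.5000
edge 1: (4.5,2.5)→(16,7.5)  cross = 4.5·7.5 − 16·2.5 = -6.2500; (r_i+r_j)·cross = 20.5·-6.2500 = -128.1250
edge 2: (16,7.5)→(18.5,19.5)  cross = 16·19.5 − 18.5·7.5 = 173.2500; (r_i+r_j)·cross = 34.5·173.2500 = 5977.1250
edge 3: (18.5,19.5)→(14,39.5)  cross = 18.5·39.5 − 14·19.5 = 457.7500; (r_i+r_j)·cross = 32.5·457.7500 = 14876.8750
edge 4: (14,39.5)→(6.5,40)  cross = 14·40 − 6.5·39.5 = 303.2500; (r_i+r_j)·cross = 20.5·303.2500 = 6216.6250
edge 5: (6.5,40)→(0.5,39)  cross = 6.5·39 − 0.5·40 = 233.5000; (r_i+r_j)·cross = 7·233.5000 = 1634.5000
edge 6: (0.5,39)→(0.5,11.5)  cross = 0.5·11.5 − 0.5·39 = -13.7500; (r_i+r_j)·cross = 1·-13.7500 = -13.7500
Σcross = 1097.2500 → A = |Σcross|/2 = 548.6250 mm²
Σ(r_i+r_j)·cross = 28310.7500 → first moment M = |Σ|/6 = 4718.4583
R_c = M/A = 4718.4583/548.6250 = 8.6005 mm
θ = 73° = 1.274090 rad
V = θ·R_c·A = 1.274090·8.6005·548.6250 = 6011.742 mm³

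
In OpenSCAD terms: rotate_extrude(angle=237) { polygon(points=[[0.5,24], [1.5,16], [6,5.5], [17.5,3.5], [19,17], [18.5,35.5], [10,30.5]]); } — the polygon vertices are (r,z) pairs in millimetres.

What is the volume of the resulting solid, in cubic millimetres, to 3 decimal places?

Volume = 19146.502 mm³

Profile (r,z), 7 vertices: (0.5,24) (1.5,16) (6,5.5) (17.5,3.5) (19,17) (18.5,35.5) (10,30.5)
edge 0: (0.5,24)→(1.5,16)  cross = 0.5·16 − 1.5·24 = -28.0000; (r_i+r_j)·cross = 2·-28.0000 = -56.0000
edge 1: (1.5,16)→(6,5.5)  cross = 1.5·5.5 − 6·16 = -87.7500; (r_i+r_j)·cross = 7.5·-87.7500 = -658.1250
edge 2: (6,5.5)→(17.5,3.5)  cross = 6·3.5 − 17.5·5.5 = -75.2500; (r_i+r_j)·cross = 23.5·-75.2500 = -1768.3750
edge 3: (17.5,3.5)→(19,17)  cross = 17.5·17 − 19·3.5 = 231.0000; (r_i+r_j)·cross = 36.5·231.0000 = 8431.5000
edge 4: (19,17)→(18.5,35.5)  cross = 19·35.5 − 18.5·17 = 360.0000; (r_i+r_j)·cross = 37.5·360.0000 = 13500.0000
edge 5: (18.5,35.5)→(10,30.5)  cross = 18.5·30.5 − 10·35.5 = 209.2500; (r_i+r_j)·cross = 28.5·209.2500 = 5963.6250
edge 6: (10,30.5)→(0.5,24)  cross = 10·24 − 0.5·30.5 = 224.7500; (r_i+r_j)·cross = 10.5·224.7500 = 2359.8750
Σcross = 834.0000 → A = |Σcross|/2 = 417.0000 mm²
Σ(r_i+r_j)·cross = 27772.5000 → first moment M = |Σ|/6 = 4628.7500
R_c = M/A = 4628.7500/417.0000 = 11.1001 mm
θ = 237° = 4.136430 rad
V = θ·R_c·A = 4.136430·11.1001·417.0000 = 19146.502 mm³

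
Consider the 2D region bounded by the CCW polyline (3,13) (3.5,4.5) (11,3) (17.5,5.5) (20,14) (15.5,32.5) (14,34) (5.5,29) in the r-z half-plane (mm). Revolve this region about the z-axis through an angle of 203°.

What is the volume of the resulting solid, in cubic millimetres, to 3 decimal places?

Profile (r,z), 8 vertices: (3,13) (3.5,4.5) (11,3) (17.5,5.5) (20,14) (15.5,32.5) (14,34) (5.5,29)
edge 0: (3,13)→(3.5,4.5)  cross = 3·4.5 − 3.5·13 = -32.0000; (r_i+r_j)·cross = 6.5·-32.0000 = -208.0000
edge 1: (3.5,4.5)→(11,3)  cross = 3.5·3 − 11·4.5 = -39.0000; (r_i+r_j)·cross = 14.5·-39.0000 = -565.5000
edge 2: (11,3)→(17.5,5.5)  cross = 11·5.5 − 17.5·3 = 8.0000; (r_i+r_j)·cross = 28.5·8.0000 = 228.0000
edge 3: (17.5,5.5)→(20,14)  cross = 17.5·14 − 20·5.5 = 135.0000; (r_i+r_j)·cross = 37.5·135.0000 = 5062.5000
edge 4: (20,14)→(15.5,32.5)  cross = 20·32.5 − 15.5·14 = 433.0000; (r_i+r_j)·cross = 35.5·433.0000 = 15371.5000
edge 5: (15.5,32.5)→(14,34)  cross = 15.5·34 − 14·32.5 = 72.0000; (r_i+r_j)·cross = 29.5·72.0000 = 2124.0000
edge 6: (14,34)→(5.5,29)  cross = 14·29 − 5.5·34 = 219.0000; (r_i+r_j)·cross = 19.5·219.0000 = 4270.5000
edge 7: (5.5,29)→(3,13)  cross = 5.5·13 − 3·29 = -15.5000; (r_i+r_j)·cross = 8.5·-15.5000 = -131.7500
Σcross = 780.5000 → A = |Σcross|/2 = 390.2500 mm²
Σ(r_i+r_j)·cross = 26151.2500 → first moment M = |Σ|/6 = 4358.5417
R_c = M/A = 4358.5417/390.2500 = 11.1686 mm
θ = 203° = 3.543018 rad
V = θ·R_c·A = 3.543018·11.1686·390.2500 = 15442.393 mm³

Volume = 15442.393 mm³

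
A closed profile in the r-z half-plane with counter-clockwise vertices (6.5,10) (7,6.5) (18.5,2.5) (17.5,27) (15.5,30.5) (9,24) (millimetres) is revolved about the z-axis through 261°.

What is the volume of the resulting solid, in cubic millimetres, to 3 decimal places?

Volume = 14107.224 mm³

Profile (r,z), 6 vertices: (6.5,10) (7,6.5) (18.5,2.5) (17.5,27) (15.5,30.5) (9,24)
edge 0: (6.5,10)→(7,6.5)  cross = 6.5·6.5 − 7·10 = -27.7500; (r_i+r_j)·cross = 13.5·-27.7500 = -374.6250
edge 1: (7,6.5)→(18.5,2.5)  cross = 7·2.5 − 18.5·6.5 = -102.7500; (r_i+r_j)·cross = 25.5·-102.7500 = -2620.1250
edge 2: (18.5,2.5)→(17.5,27)  cross = 18.5·27 − 17.5·2.5 = 455.7500; (r_i+r_j)·cross = 36·455.7500 = 16407.0000
edge 3: (17.5,27)→(15.5,30.5)  cross = 17.5·30.5 − 15.5·27 = 115.2500; (r_i+r_j)·cross = 33·115.2500 = 3803.2500
edge 4: (15.5,30.5)→(9,24)  cross = 15.5·24 − 9·30.5 = 97.5000; (r_i+r_j)·cross = 24.5·97.5000 = 2388.7500
edge 5: (9,24)→(6.5,10)  cross = 9·10 − 6.5·24 = -66.0000; (r_i+r_j)·cross = 15.5·-66.0000 = -1023.0000
Σcross = 472.0000 → A = |Σcross|/2 = 236.0000 mm²
Σ(r_i+r_j)·cross = 18581.2500 → first moment M = |Σ|/6 = 3096.8750
R_c = M/A = 3096.8750/236.0000 = 13.1224 mm
θ = 261° = 4.555309 rad
V = θ·R_c·A = 4.555309·13.1224·236.0000 = 14107.224 mm³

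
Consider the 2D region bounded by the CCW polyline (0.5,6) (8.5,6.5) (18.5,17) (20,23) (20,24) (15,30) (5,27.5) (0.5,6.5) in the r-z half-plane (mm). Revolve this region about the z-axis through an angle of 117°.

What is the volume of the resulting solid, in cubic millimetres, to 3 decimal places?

Profile (r,z), 8 vertices: (0.5,6) (8.5,6.5) (18.5,17) (20,23) (20,24) (15,30) (5,27.5) (0.5,6.5)
edge 0: (0.5,6)→(8.5,6.5)  cross = 0.5·6.5 − 8.5·6 = -47.7500; (r_i+r_j)·cross = 9·-47.7500 = -429.7500
edge 1: (8.5,6.5)→(18.5,17)  cross = 8.5·17 − 18.5·6.5 = 24.2500; (r_i+r_j)·cross = 27·24.2500 = 654.7500
edge 2: (18.5,17)→(20,23)  cross = 18.5·23 − 20·17 = 85.5000; (r_i+r_j)·cross = 38.5·85.5000 = 3291.7500
edge 3: (20,23)→(20,24)  cross = 20·24 − 20·23 = 20.0000; (r_i+r_j)·cross = 40·20.0000 = 800.0000
edge 4: (20,24)→(15,30)  cross = 20·30 − 15·24 = 240.0000; (r_i+r_j)·cross = 35·240.0000 = 8400.0000
edge 5: (15,30)→(5,27.5)  cross = 15·27.5 − 5·30 = 262.5000; (r_i+r_j)·cross = 20·262.5000 = 5250.0000
edge 6: (5,27.5)→(0.5,6.5)  cross = 5·6.5 − 0.5·27.5 = 18.7500; (r_i+r_j)·cross = 5.5·18.7500 = 103.1250
edge 7: (0.5,6.5)→(0.5,6)  cross = 0.5·6 − 0.5·6.5 = -0.2500; (r_i+r_j)·cross = 1·-0.2500 = -0.2500
Σcross = 603.0000 → A = |Σcross|/2 = 301.5000 mm²
Σ(r_i+r_j)·cross = 18069.6250 → first moment M = |Σ|/6 = 3011.6042
R_c = M/A = 3011.6042/301.5000 = 9.9887 mm
θ = 117° = 2.042035 rad
V = θ·R_c·A = 2.042035·9.9887·301.5000 = 6149.802 mm³

Volume = 6149.802 mm³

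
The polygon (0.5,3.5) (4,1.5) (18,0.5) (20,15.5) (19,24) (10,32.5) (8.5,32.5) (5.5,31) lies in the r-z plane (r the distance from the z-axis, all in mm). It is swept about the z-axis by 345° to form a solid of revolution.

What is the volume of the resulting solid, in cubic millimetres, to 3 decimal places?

Profile (r,z), 8 vertices: (0.5,3.5) (4,1.5) (18,0.5) (20,15.5) (19,24) (10,32.5) (8.5,32.5) (5.5,31)
edge 0: (0.5,3.5)→(4,1.5)  cross = 0.5·1.5 − 4·3.5 = -13.2500; (r_i+r_j)·cross = 4.5·-13.2500 = -59.6250
edge 1: (4,1.5)→(18,0.5)  cross = 4·0.5 − 18·1.5 = -25.0000; (r_i+r_j)·cross = 22·-25.0000 = -550.0000
edge 2: (18,0.5)→(20,15.5)  cross = 18·15.5 − 20·0.5 = 269.0000; (r_i+r_j)·cross = 38·269.0000 = 10222.0000
edge 3: (20,15.5)→(19,24)  cross = 20·24 − 19·15.5 = 185.5000; (r_i+r_j)·cross = 39·185.5000 = 7234.5000
edge 4: (19,24)→(10,32.5)  cross = 19·32.5 − 10·24 = 377.5000; (r_i+r_j)·cross = 29·377.5000 = 10947.5000
edge 5: (10,32.5)→(8.5,32.5)  cross = 10·32.5 − 8.5·32.5 = 48.7500; (r_i+r_j)·cross = 18.5·48.7500 = 901.8750
edge 6: (8.5,32.5)→(5.5,31)  cross = 8.5·31 − 5.5·32.5 = 84.7500; (r_i+r_j)·cross = 14·84.7500 = 1186.5000
edge 7: (5.5,31)→(0.5,3.5)  cross = 5.5·3.5 − 0.5·31 = 3.7500; (r_i+r_j)·cross = 6·3.7500 = 22.5000
Σcross = 931.0000 → A = |Σcross|/2 = 465.5000 mm²
Σ(r_i+r_j)·cross = 29905.2500 → first moment M = |Σ|/6 = 4984.2083
R_c = M/A = 4984.2083/465.5000 = 10.7072 mm
θ = 345° = 6.021386 rad
V = θ·R_c·A = 6.021386·10.7072·465.5000 = 30011.842 mm³

Volume = 30011.842 mm³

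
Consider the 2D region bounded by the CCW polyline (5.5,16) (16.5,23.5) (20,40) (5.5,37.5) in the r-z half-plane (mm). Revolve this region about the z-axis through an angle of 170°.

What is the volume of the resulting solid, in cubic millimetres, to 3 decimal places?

Volume = 8003.520 mm³

Profile (r,z), 4 vertices: (5.5,16) (16.5,23.5) (20,40) (5.5,37.5)
edge 0: (5.5,16)→(16.5,23.5)  cross = 5.5·23.5 − 16.5·16 = -134.7500; (r_i+r_j)·cross = 22·-134.7500 = -2964.5000
edge 1: (16.5,23.5)→(20,40)  cross = 16.5·40 − 20·23.5 = 190.0000; (r_i+r_j)·cross = 36.5·190.0000 = 6935.0000
edge 2: (20,40)→(5.5,37.5)  cross = 20·37.5 − 5.5·40 = 530.0000; (r_i+r_j)·cross = 25.5·530.0000 = 13515.0000
edge 3: (5.5,37.5)→(5.5,16)  cross = 5.5·16 − 5.5·37.5 = -118.2500; (r_i+r_j)·cross = 11·-118.2500 = -1300.7500
Σcross = 467.0000 → A = |Σcross|/2 = 233.5000 mm²
Σ(r_i+r_j)·cross = 16184.7500 → first moment M = |Σ|/6 = 2697.4583
R_c = M/A = 2697.4583/233.5000 = 11.5523 mm
θ = 170° = 2.967060 rad
V = θ·R_c·A = 2.967060·11.5523·233.5000 = 8003.520 mm³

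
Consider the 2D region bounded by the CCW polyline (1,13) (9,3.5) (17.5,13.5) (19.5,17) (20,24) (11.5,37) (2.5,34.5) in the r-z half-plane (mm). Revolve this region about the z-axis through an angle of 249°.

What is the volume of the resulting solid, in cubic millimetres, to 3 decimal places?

Volume = 18581.038 mm³

Profile (r,z), 7 vertices: (1,13) (9,3.5) (17.5,13.5) (19.5,17) (20,24) (11.5,37) (2.5,34.5)
edge 0: (1,13)→(9,3.5)  cross = 1·3.5 − 9·13 = -113.5000; (r_i+r_j)·cross = 10·-113.5000 = -1135.0000
edge 1: (9,3.5)→(17.5,13.5)  cross = 9·13.5 − 17.5·3.5 = 60.2500; (r_i+r_j)·cross = 26.5·60.2500 = 1596.6250
edge 2: (17.5,13.5)→(19.5,17)  cross = 17.5·17 − 19.5·13.5 = 34.2500; (r_i+r_j)·cross = 37·34.2500 = 1267.2500
edge 3: (19.5,17)→(20,24)  cross = 19.5·24 − 20·17 = 128.0000; (r_i+r_j)·cross = 39.5·128.0000 = 5056.0000
edge 4: (20,24)→(11.5,37)  cross = 20·37 − 11.5·24 = 464.0000; (r_i+r_j)·cross = 31.5·464.0000 = 14616.0000
edge 5: (11.5,37)→(2.5,34.5)  cross = 11.5·34.5 − 2.5·37 = 304.2500; (r_i+r_j)·cross = 14·304.2500 = 4259.5000
edge 6: (2.5,34.5)→(1,13)  cross = 2.5·13 − 1·34.5 = -2.0000; (r_i+r_j)·cross = 3.5·-2.0000 = -7.0000
Σcross = 875.2500 → A = |Σcross|/2 = 437.6250 mm²
Σ(r_i+r_j)·cross = 25653.3750 → first moment M = |Σ|/6 = 4275.5625
R_c = M/A = 4275.5625/437.6250 = 9.7699 mm
θ = 249° = 4.345870 rad
V = θ·R_c·A = 4.345870·9.7699·437.6250 = 18581.038 mm³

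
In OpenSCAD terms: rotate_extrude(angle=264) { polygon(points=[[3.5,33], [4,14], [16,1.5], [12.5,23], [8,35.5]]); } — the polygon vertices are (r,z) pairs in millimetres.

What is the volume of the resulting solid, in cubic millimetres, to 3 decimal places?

Volume = 9140.944 mm³

Profile (r,z), 5 vertices: (3.5,33) (4,14) (16,1.5) (12.5,23) (8,35.5)
edge 0: (3.5,33)→(4,14)  cross = 3.5·14 − 4·33 = -83.0000; (r_i+r_j)·cross = 7.5·-83.0000 = -622.5000
edge 1: (4,14)→(16,1.5)  cross = 4·1.5 − 16·14 = -218.0000; (r_i+r_j)·cross = 20·-218.0000 = -4360.0000
edge 2: (16,1.5)→(12.5,23)  cross = 16·23 − 12.5·1.5 = 349.2500; (r_i+r_j)·cross = 28.5·349.2500 = 9953.6250
edge 3: (12.5,23)→(8,35.5)  cross = 12.5·35.5 − 8·23 = 259.7500; (r_i+r_j)·cross = 20.5·259.7500 = 5324.8750
edge 4: (8,35.5)→(3.5,33)  cross = 8·33 − 3.5·35.5 = 139.7500; (r_i+r_j)·cross = 11.5·139.7500 = 1607.1250
Σcross = 447.7500 → A = |Σcross|/2 = 223.8750 mm²
Σ(r_i+r_j)·cross = 11903.1250 → first moment M = |Σ|/6 = 1983.8542
R_c = M/A = 1983.8542/223.8750 = 8.8614 mm
θ = 264° = 4.607669 rad
V = θ·R_c·A = 4.607669·8.8614·223.8750 = 9140.944 mm³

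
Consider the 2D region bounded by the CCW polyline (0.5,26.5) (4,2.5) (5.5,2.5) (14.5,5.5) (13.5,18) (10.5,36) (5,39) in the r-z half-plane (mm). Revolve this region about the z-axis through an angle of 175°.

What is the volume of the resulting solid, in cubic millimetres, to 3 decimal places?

Profile (r,z), 7 vertices: (0.5,26.5) (4,2.5) (5.5,2.5) (14.5,5.5) (13.5,18) (10.5,36) (5,39)
edge 0: (0.5,26.5)→(4,2.5)  cross = 0.5·2.5 − 4·26.5 = -104.7500; (r_i+r_j)·cross = 4.5·-104.7500 = -471.3750
edge 1: (4,2.5)→(5.5,2.5)  cross = 4·2.5 − 5.5·2.5 = -3.7500; (r_i+r_j)·cross = 9.5·-3.7500 = -35.6250
edge 2: (5.5,2.5)→(14.5,5.5)  cross = 5.5·5.5 − 14.5·2.5 = -6.0000; (r_i+r_j)·cross = 20·-6.0000 = -120.0000
edge 3: (14.5,5.5)→(13.5,18)  cross = 14.5·18 − 13.5·5.5 = 186.7500; (r_i+r_j)·cross = 28·186.7500 = 5229.0000
edge 4: (13.5,18)→(10.5,36)  cross = 13.5·36 − 10.5·18 = 297.0000; (r_i+r_j)·cross = 24·297.0000 = 7128.0000
edge 5: (10.5,36)→(5,39)  cross = 10.5·39 − 5·36 = 229.5000; (r_i+r_j)·cross = 15.5·229.5000 = 3557.2500
edge 6: (5,39)→(0.5,26.5)  cross = 5·26.5 − 0.5·39 = 113.0000; (r_i+r_j)·cross = 5.5·113.0000 = 621.5000
Σcross = 711.7500 → A = |Σcross|/2 = 355.8750 mm²
Σ(r_i+r_j)·cross = 15908.7500 → first moment M = |Σ|/6 = 2651.4583
R_c = M/A = 2651.4583/355.8750 = 7.4505 mm
θ = 175° = 3.054326 rad
V = θ·R_c·A = 3.054326·7.4505·355.8750 = 8098.419 mm³

Volume = 8098.419 mm³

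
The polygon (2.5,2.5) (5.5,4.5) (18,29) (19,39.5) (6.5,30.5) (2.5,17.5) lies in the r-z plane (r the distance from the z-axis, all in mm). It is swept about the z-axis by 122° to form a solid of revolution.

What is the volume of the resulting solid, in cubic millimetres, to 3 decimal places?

Volume = 5722.454 mm³

Profile (r,z), 6 vertices: (2.5,2.5) (5.5,4.5) (18,29) (19,39.5) (6.5,30.5) (2.5,17.5)
edge 0: (2.5,2.5)→(5.5,4.5)  cross = 2.5·4.5 − 5.5·2.5 = -2.5000; (r_i+r_j)·cross = 8·-2.5000 = -20.0000
edge 1: (5.5,4.5)→(18,29)  cross = 5.5·29 − 18·4.5 = 78.5000; (r_i+r_j)·cross = 23.5·78.5000 = 1844.7500
edge 2: (18,29)→(19,39.5)  cross = 18·39.5 − 19·29 = 160.0000; (r_i+r_j)·cross = 37·160.0000 = 5920.0000
edge 3: (19,39.5)→(6.5,30.5)  cross = 19·30.5 − 6.5·39.5 = 322.7500; (r_i+r_j)·cross = 25.5·322.7500 = 8230.1250
edge 4: (6.5,30.5)→(2.5,17.5)  cross = 6.5·17.5 − 2.5·30.5 = 37.5000; (r_i+r_j)·cross = 9·37.5000 = 337.5000
edge 5: (2.5,17.5)→(2.5,2.5)  cross = 2.5·2.5 − 2.5·17.5 = -37.5000; (r_i+r_j)·cross = 5·-37.5000 = -187.5000
Σcross = 558.7500 → A = |Σcross|/2 = 279.3750 mm²
Σ(r_i+r_j)·cross = 16124.8750 → first moment M = |Σ|/6 = 2687.4792
R_c = M/A = 2687.4792/279.3750 = 9.6196 mm
θ = 122° = 2.129302 rad
V = θ·R_c·A = 2.129302·9.6196·279.3750 = 5722.454 mm³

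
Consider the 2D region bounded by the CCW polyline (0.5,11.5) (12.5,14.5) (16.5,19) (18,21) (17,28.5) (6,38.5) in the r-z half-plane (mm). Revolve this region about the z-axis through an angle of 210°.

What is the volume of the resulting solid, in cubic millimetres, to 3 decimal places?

Volume = 9305.845 mm³

Profile (r,z), 6 vertices: (0.5,11.5) (12.5,14.5) (16.5,19) (18,21) (17,28.5) (6,38.5)
edge 0: (0.5,11.5)→(12.5,14.5)  cross = 0.5·14.5 − 12.5·11.5 = -136.5000; (r_i+r_j)·cross = 13·-136.5000 = -1774.5000
edge 1: (12.5,14.5)→(16.5,19)  cross = 12.5·19 − 16.5·14.5 = -1.7500; (r_i+r_j)·cross = 29·-1.7500 = -50.7500
edge 2: (16.5,19)→(18,21)  cross = 16.5·21 − 18·19 = 4.5000; (r_i+r_j)·cross = 34.5·4.5000 = 155.2500
edge 3: (18,21)→(17,28.5)  cross = 18·28.5 − 17·21 = 156.0000; (r_i+r_j)·cross = 35·156.0000 = 5460.0000
edge 4: (17,28.5)→(6,38.5)  cross = 17·38.5 − 6·28.5 = 483.5000; (r_i+r_j)·cross = 23·483.5000 = 11120.5000
edge 5: (6,38.5)→(0.5,11.5)  cross = 6·11.5 − 0.5·38.5 = 49.7500; (r_i+r_j)·cross = 6.5·49.7500 = 323.3750
Σcross = 555.5000 → A = |Σcross|/2 = 277.7500 mm²
Σ(r_i+r_j)·cross = 15233.8750 → first moment M = |Σ|/6 = 2538.9792
R_c = M/A = 2538.9792/277.7500 = 9.1412 mm
θ = 210° = 3.665191 rad
V = θ·R_c·A = 3.665191·9.1412·277.7500 = 9305.845 mm³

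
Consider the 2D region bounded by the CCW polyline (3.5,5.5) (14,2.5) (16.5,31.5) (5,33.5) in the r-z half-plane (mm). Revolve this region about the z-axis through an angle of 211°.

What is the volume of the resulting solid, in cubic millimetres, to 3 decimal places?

Profile (r,z), 4 vertices: (3.5,5.5) (14,2.5) (16.5,31.5) (5,33.5)
edge 0: (3.5,5.5)→(14,2.5)  cross = 3.5·2.5 − 14·5.5 = -68.2500; (r_i+r_j)·cross = 17.5·-68.2500 = -1194.3750
edge 1: (14,2.5)→(16.5,31.5)  cross = 14·31.5 − 16.5·2.5 = 399.7500; (r_i+r_j)·cross = 30.5·399.7500 = 12192.3750
edge 2: (16.5,31.5)→(5,33.5)  cross = 16.5·33.5 − 5·31.5 = 395.2500; (r_i+r_j)·cross = 21.5·395.2500 = 8497.8750
edge 3: (5,33.5)→(3.5,5.5)  cross = 5·5.5 − 3.5·33.5 = -89.7500; (r_i+r_j)·cross = 8.5·-89.7500 = -762.8750
Σcross = 637.0000 → A = |Σcross|/2 = 318.5000 mm²
Σ(r_i+r_j)·cross = 18733.0000 → first moment M = |Σ|/6 = 3122.1667
R_c = M/A = 3122.1667/318.5000 = 9.8027 mm
θ = 211° = 3.682645 rad
V = θ·R_c·A = 3.682645·9.8027·318.5000 = 11497.831 mm³

Volume = 11497.831 mm³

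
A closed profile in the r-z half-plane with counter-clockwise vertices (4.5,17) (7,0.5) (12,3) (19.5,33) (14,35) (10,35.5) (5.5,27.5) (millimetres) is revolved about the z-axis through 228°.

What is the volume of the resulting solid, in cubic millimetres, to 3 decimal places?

Profile (r,z), 7 vertices: (4.5,17) (7,0.5) (12,3) (19.5,33) (14,35) (10,35.5) (5.5,27.5)
edge 0: (4.5,17)→(7,0.5)  cross = 4.5·0.5 − 7·17 = -116.7500; (r_i+r_j)·cross = 11.5·-116.7500 = -1342.6250
edge 1: (7,0.5)→(12,3)  cross = 7·3 − 12·0.5 = 15.0000; (r_i+r_j)·cross = 19·15.0000 = 285.0000
edge 2: (12,3)→(19.5,33)  cross = 12·33 − 19.5·3 = 337.5000; (r_i+r_j)·cross = 31.5·337.5000 = 10631.2500
edge 3: (19.5,33)→(14,35)  cross = 19.5·35 − 14·33 = 220.5000; (r_i+r_j)·cross = 33.5·220.5000 = 7386.7500
edge 4: (14,35)→(10,35.5)  cross = 14·35.5 − 10·35 = 147.0000; (r_i+r_j)·cross = 24·147.0000 = 3528.0000
edge 5: (10,35.5)→(5.5,27.5)  cross = 10·27.5 − 5.5·35.5 = 79.7500; (r_i+r_j)·cross = 15.5·79.7500 = 1236.1250
edge 6: (5.5,27.5)→(4.5,17)  cross = 5.5·17 − 4.5·27.5 = -30.2500; (r_i+r_j)·cross = 10·-30.2500 = -302.5000
Σcross = 652.7500 → A = |Σcross|/2 = 326.3750 mm²
Σ(r_i+r_j)·cross = 21422.0000 → first moment M = |Σ|/6 = 3570.3333
R_c = M/A = 3570.3333/326.3750 = 10.9394 mm
θ = 228° = 3.979351 rad
V = θ·R_c·A = 3.979351·10.9394·326.3750 = 14207.608 mm³

Volume = 14207.608 mm³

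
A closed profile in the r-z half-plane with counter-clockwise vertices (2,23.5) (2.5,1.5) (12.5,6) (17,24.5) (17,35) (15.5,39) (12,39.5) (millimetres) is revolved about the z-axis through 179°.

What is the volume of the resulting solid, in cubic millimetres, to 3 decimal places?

Volume = 11721.966 mm³

Profile (r,z), 7 vertices: (2,23.5) (2.5,1.5) (12.5,6) (17,24.5) (17,35) (15.5,39) (12,39.5)
edge 0: (2,23.5)→(2.5,1.5)  cross = 2·1.5 − 2.5·23.5 = -55.7500; (r_i+r_j)·cross = 4.5·-55.7500 = -250.8750
edge 1: (2.5,1.5)→(12.5,6)  cross = 2.5·6 − 12.5·1.5 = -3.7500; (r_i+r_j)·cross = 15·-3.7500 = -56.2500
edge 2: (12.5,6)→(17,24.5)  cross = 12.5·24.5 − 17·6 = 204.2500; (r_i+r_j)·cross = 29.5·204.2500 = 6025.3750
edge 3: (17,24.5)→(17,35)  cross = 17·35 − 17·24.5 = 178.5000; (r_i+r_j)·cross = 34·178.5000 = 6069.0000
edge 4: (17,35)→(15.5,39)  cross = 17·39 − 15.5·35 = 120.5000; (r_i+r_j)·cross = 32.5·120.5000 = 3916.2500
edge 5: (15.5,39)→(12,39.5)  cross = 15.5·39.5 − 12·39 = 144.2500; (r_i+r_j)·cross = 27.5·144.2500 = 3966.8750
edge 6: (12,39.5)→(2,23.5)  cross = 12·23.5 − 2·39.5 = 203.0000; (r_i+r_j)·cross = 14·203.0000 = 2842.0000
Σcross = 791.0000 → A = |Σcross|/2 = 395.5000 mm²
Σ(r_i+r_j)·cross = 22512.3750 → first moment M = |Σ|/6 = 3752.0625
R_c = M/A = 3752.0625/395.5000 = 9.4869 mm
θ = 179° = 3.124139 rad
V = θ·R_c·A = 3.124139·9.4869·395.5000 = 11721.966 mm³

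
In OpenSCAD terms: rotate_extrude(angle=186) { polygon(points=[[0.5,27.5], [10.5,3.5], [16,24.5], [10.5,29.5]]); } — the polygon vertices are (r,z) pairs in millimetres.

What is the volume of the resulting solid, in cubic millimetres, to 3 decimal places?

Volume = 5887.188 mm³

Profile (r,z), 4 vertices: (0.5,27.5) (10.5,3.5) (16,24.5) (10.5,29.5)
edge 0: (0.5,27.5)→(10.5,3.5)  cross = 0.5·3.5 − 10.5·27.5 = -287.0000; (r_i+r_j)·cross = 11·-287.0000 = -3157.0000
edge 1: (10.5,3.5)→(16,24.5)  cross = 10.5·24.5 − 16·3.5 = 201.2500; (r_i+r_j)·cross = 26.5·201.2500 = 5333.1250
edge 2: (16,24.5)→(10.5,29.5)  cross = 16·29.5 − 10.5·24.5 = 214.7500; (r_i+r_j)·cross = 26.5·214.7500 = 5690.8750
edge 3: (10.5,29.5)→(0.5,27.5)  cross = 10.5·27.5 − 0.5·29.5 = 274.0000; (r_i+r_j)·cross = 11·274.0000 = 3014.0000
Σcross = 403.0000 → A = |Σcross|/2 = 201.5000 mm²
Σ(r_i+r_j)·cross = 10881.0000 → first moment M = |Σ|/6 = 1813.5000
R_c = M/A = 1813.5000/201.5000 = 9.0000 mm
θ = 186° = 3.246312 rad
V = θ·R_c·A = 3.246312·9.0000·201.5000 = 5887.188 mm³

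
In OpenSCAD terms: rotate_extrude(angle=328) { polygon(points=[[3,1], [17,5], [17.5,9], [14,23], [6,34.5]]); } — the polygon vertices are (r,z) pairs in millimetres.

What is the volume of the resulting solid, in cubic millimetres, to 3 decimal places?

Profile (r,z), 5 vertices: (3,1) (17,5) (17.5,9) (14,23) (6,34.5)
edge 0: (3,1)→(17,5)  cross = 3·5 − 17·1 = -2.0000; (r_i+r_j)·cross = 20·-2.0000 = -40.0000
edge 1: (17,5)→(17.5,9)  cross = 17·9 − 17.5·5 = 65.5000; (r_i+r_j)·cross = 34.5·65.5000 = 2259.7500
edge 2: (17.5,9)→(14,23)  cross = 17.5·23 − 14·9 = 276.5000; (r_i+r_j)·cross = 31.5·276.5000 = 8709.7500
edge 3: (14,23)→(6,34.5)  cross = 14·34.5 − 6·23 = 345.0000; (r_i+r_j)·cross = 20·345.0000 = 6900.0000
edge 4: (6,34.5)→(3,1)  cross = 6·1 − 3·34.5 = -97.5000; (r_i+r_j)·cross = 9·-97.5000 = -877.5000
Σcross = 587.5000 → A = |Σcross|/2 = 293.7500 mm²
Σ(r_i+r_j)·cross = 16952.0000 → first moment M = |Σ|/6 = 2825.3333
R_c = M/A = 2825.3333/293.7500 = 9.6182 mm
θ = 328° = 5.724680 rad
V = θ·R_c·A = 5.724680·9.6182·293.7500 = 16174.129 mm³

Volume = 16174.129 mm³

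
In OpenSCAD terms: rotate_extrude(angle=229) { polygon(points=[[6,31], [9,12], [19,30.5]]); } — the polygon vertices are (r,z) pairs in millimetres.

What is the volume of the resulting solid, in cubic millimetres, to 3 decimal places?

Volume = 5560.220 mm³

Profile (r,z), 3 vertices: (6,31) (9,12) (19,30.5)
edge 0: (6,31)→(9,12)  cross = 6·12 − 9·31 = -207.0000; (r_i+r_j)·cross = 15·-207.0000 = -3105.0000
edge 1: (9,12)→(19,30.5)  cross = 9·30.5 − 19·12 = 46.5000; (r_i+r_j)·cross = 28·46.5000 = 1302.0000
edge 2: (19,30.5)→(6,31)  cross = 19·31 − 6·30.5 = 406.0000; (r_i+r_j)·cross = 25·406.0000 = 10150.0000
Σcross = 245.5000 → A = |Σcross|/2 = 122.7500 mm²
Σ(r_i+r_j)·cross = 8347.0000 → first moment M = |Σ|/6 = 1391.1667
R_c = M/A = 1391.1667/122.7500 = 11.3333 mm
θ = 229° = 3.996804 rad
V = θ·R_c·A = 3.996804·11.3333·122.7500 = 5560.220 mm³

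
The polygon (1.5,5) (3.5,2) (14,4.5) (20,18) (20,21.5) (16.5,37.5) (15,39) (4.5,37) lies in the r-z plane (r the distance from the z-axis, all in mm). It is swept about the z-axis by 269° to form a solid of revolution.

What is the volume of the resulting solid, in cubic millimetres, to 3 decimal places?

Volume = 25197.329 mm³

Profile (r,z), 8 vertices: (1.5,5) (3.5,2) (14,4.5) (20,18) (20,21.5) (16.5,37.5) (15,39) (4.5,37)
edge 0: (1.5,5)→(3.5,2)  cross = 1.5·2 − 3.5·5 = -14.5000; (r_i+r_j)·cross = 5·-14.5000 = -72.5000
edge 1: (3.5,2)→(14,4.5)  cross = 3.5·4.5 − 14·2 = -12.2500; (r_i+r_j)·cross = 17.5·-12.2500 = -214.3750
edge 2: (14,4.5)→(20,18)  cross = 14·18 − 20·4.5 = 162.0000; (r_i+r_j)·cross = 34·162.0000 = 5508.0000
edge 3: (20,18)→(20,21.5)  cross = 20·21.5 − 20·18 = 70.0000; (r_i+r_j)·cross = 40·70.0000 = 2800.0000
edge 4: (20,21.5)→(16.5,37.5)  cross = 20·37.5 − 16.5·21.5 = 395.2500; (r_i+r_j)·cross = 36.5·395.2500 = 14426.6250
edge 5: (16.5,37.5)→(15,39)  cross = 16.5·39 − 15·37.5 = 81.0000; (r_i+r_j)·cross = 31.5·81.0000 = 2551.5000
edge 6: (15,39)→(4.5,37)  cross = 15·37 − 4.5·39 = 379.5000; (r_i+r_j)·cross = 19.5·379.5000 = 7400.2500
edge 7: (4.5,37)→(1.5,5)  cross = 4.5·5 − 1.5·37 = -33.0000; (r_i+r_j)·cross = 6·-33.0000 = -198.0000
Σcross = 1028.0000 → A = |Σcross|/2 = 514.0000 mm²
Σ(r_i+r_j)·cross = 32201.5000 → first moment M = |Σ|/6 = 5366.9167
R_c = M/A = 5366.9167/514.0000 = 10.4415 mm
θ = 269° = 4.694936 rad
V = θ·R_c·A = 4.694936·10.4415·514.0000 = 25197.329 mm³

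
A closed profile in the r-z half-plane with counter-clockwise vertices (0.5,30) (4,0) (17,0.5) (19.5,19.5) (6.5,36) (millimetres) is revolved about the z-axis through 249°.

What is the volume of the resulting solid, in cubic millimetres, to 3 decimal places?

Profile (r,z), 5 vertices: (0.5,30) (4,0) (17,0.5) (19.5,19.5) (6.5,36)
edge 0: (0.5,30)→(4,0)  cross = 0.5·0 − 4·30 = -120.0000; (r_i+r_j)·cross = 4.5·-120.0000 = -540.0000
edge 1: (4,0)→(17,0.5)  cross = 4·0.5 − 17·0 = 2.0000; (r_i+r_j)·cross = 21·2.0000 = 42.0000
edge 2: (17,0.5)→(19.5,19.5)  cross = 17·19.5 − 19.5·0.5 = 321.7500; (r_i+r_j)·cross = 36.5·321.7500 = 11743.8750
edge 3: (19.5,19.5)→(6.5,36)  cross = 19.5·36 − 6.5·19.5 = 575.2500; (r_i+r_j)·cross = 26·575.2500 = 14956.5000
edge 4: (6.5,36)→(0.5,30)  cross = 6.5·30 − 0.5·36 = 177.0000; (r_i+r_j)·cross = 7·177.0000 = 1239.0000
Σcross = 956.0000 → A = |Σcross|/2 = 478.0000 mm²
Σ(r_i+r_j)·cross = 27441.3750 → first moment M = |Σ|/6 = 4573.5625
R_c = M/A = 4573.5625/478.0000 = 9.5681 mm
θ = 249° = 4.345870 rad
V = θ·R_c·A = 4.345870·9.5681·478.0000 = 19876.107 mm³

Volume = 19876.107 mm³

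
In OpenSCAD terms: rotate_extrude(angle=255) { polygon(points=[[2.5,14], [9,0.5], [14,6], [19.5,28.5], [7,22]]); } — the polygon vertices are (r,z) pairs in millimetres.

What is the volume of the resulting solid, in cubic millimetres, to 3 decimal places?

Volume = 11559.387 mm³

Profile (r,z), 5 vertices: (2.5,14) (9,0.5) (14,6) (19.5,28.5) (7,22)
edge 0: (2.5,14)→(9,0.5)  cross = 2.5·0.5 − 9·14 = -124.7500; (r_i+r_j)·cross = 11.5·-124.7500 = -1434.6250
edge 1: (9,0.5)→(14,6)  cross = 9·6 − 14·0.5 = 47.0000; (r_i+r_j)·cross = 23·47.0000 = 1081.0000
edge 2: (14,6)→(19.5,28.5)  cross = 14·28.5 − 19.5·6 = 282.0000; (r_i+r_j)·cross = 33.5·282.0000 = 9447.0000
edge 3: (19.5,28.5)→(7,22)  cross = 19.5·22 − 7·28.5 = 229.5000; (r_i+r_j)·cross = 26.5·229.5000 = 6081.7500
edge 4: (7,22)→(2.5,14)  cross = 7·14 − 2.5·22 = 43.0000; (r_i+r_j)·cross = 9.5·43.0000 = 408.5000
Σcross = 476.7500 → A = |Σcross|/2 = 238.3750 mm²
Σ(r_i+r_j)·cross = 15583.6250 → first moment M = |Σ|/6 = 2597.2708
R_c = M/A = 2597.2708/238.3750 = 10.8957 mm
θ = 255° = 4.450590 rad
V = θ·R_c·A = 4.450590·10.8957·238.3750 = 11559.387 mm³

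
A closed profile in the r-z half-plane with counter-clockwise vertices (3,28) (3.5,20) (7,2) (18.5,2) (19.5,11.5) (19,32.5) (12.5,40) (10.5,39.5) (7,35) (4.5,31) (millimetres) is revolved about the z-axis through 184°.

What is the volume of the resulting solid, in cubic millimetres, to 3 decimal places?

Volume = 19120.309 mm³

Profile (r,z), 10 vertices: (3,28) (3.5,20) (7,2) (18.5,2) (19.5,11.5) (19,32.5) (12.5,40) (10.5,39.5) (7,35) (4.5,31)
edge 0: (3,28)→(3.5,20)  cross = 3·20 − 3.5·28 = -38.0000; (r_i+r_j)·cross = 6.5·-38.0000 = -247.0000
edge 1: (3.5,20)→(7,2)  cross = 3.5·2 − 7·20 = -133.0000; (r_i+r_j)·cross = 10.5·-133.0000 = -1396.5000
edge 2: (7,2)→(18.5,2)  cross = 7·2 − 18.5·2 = -23.0000; (r_i+r_j)·cross = 25.5·-23.0000 = -586.5000
edge 3: (18.5,2)→(19.5,11.5)  cross = 18.5·11.5 − 19.5·2 = 173.7500; (r_i+r_j)·cross = 38·173.7500 = 6602.5000
edge 4: (19.5,11.5)→(19,32.5)  cross = 19.5·32.5 − 19·11.5 = 415.2500; (r_i+r_j)·cross = 38.5·415.2500 = 15987.1250
edge 5: (19,32.5)→(12.5,40)  cross = 19·40 − 12.5·32.5 = 353.7500; (r_i+r_j)·cross = 31.5·353.7500 = 11143.1250
edge 6: (12.5,40)→(10.5,39.5)  cross = 12.5·39.5 − 10.5·40 = 73.7500; (r_i+r_j)·cross = 23·73.7500 = 1696.2500
edge 7: (10.5,39.5)→(7,35)  cross = 10.5·35 − 7·39.5 = 91.0000; (r_i+r_j)·cross = 17.5·91.0000 = 1592.5000
edge 8: (7,35)→(4.5,31)  cross = 7·31 − 4.5·35 = 59.5000; (r_i+r_j)·cross = 11.5·59.5000 = 684.2500
edge 9: (4.5,31)→(3,28)  cross = 4.5·28 − 3·31 = 33.0000; (r_i+r_j)·cross = 7.5·33.0000 = 247.5000
Σcross = 1006.0000 → A = |Σcross|/2 = 503.0000 mm²
Σ(r_i+r_j)·cross = 35723.2500 → first moment M = |Σ|/6 = 5953.8750
R_c = M/A = 5953.8750/503.0000 = 11.8367 mm
θ = 184° = 3.211406 rad
V = θ·R_c·A = 3.211406·11.8367·503.0000 = 19120.309 mm³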